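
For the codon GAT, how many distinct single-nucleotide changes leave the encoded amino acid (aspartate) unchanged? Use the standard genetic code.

1

Position 1: none → 0 synonymous.
Position 2: none → 0 synonymous.
Position 3: GAC → 1 synonymous.
Total: 0 + 0 + 1 = 1.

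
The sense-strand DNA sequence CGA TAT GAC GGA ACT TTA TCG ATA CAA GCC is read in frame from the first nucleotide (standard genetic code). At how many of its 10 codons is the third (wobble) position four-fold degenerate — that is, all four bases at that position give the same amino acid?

5

Codon 1 CGA (Arg): third position 4-fold.
Codon 2 TAT (Tyr): third position 2-fold.
Codon 3 GAC (Asp): third position 2-fold.
Codon 4 GGA (Gly): third position 4-fold.
Codon 5 ACT (Thr): third position 4-fold.
Codon 6 TTA (Leu): third position 2-fold.
Codon 7 TCG (Ser): third position 4-fold.
Codon 8 ATA (Ile): third position 3-fold.
Codon 9 CAA (Gln): third position 2-fold.
Codon 10 GCC (Ala): third position 4-fold.
Four-fold degenerate third positions: 5.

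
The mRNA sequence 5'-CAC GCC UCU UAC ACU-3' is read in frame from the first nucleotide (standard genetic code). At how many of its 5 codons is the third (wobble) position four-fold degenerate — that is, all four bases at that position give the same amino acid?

3

Codon 1 CAC (His): third position 2-fold.
Codon 2 GCC (Ala): third position 4-fold.
Codon 3 UCU (Ser): third position 4-fold.
Codon 4 UAC (Tyr): third position 2-fold.
Codon 5 ACU (Thr): third position 4-fold.
Four-fold degenerate third positions: 3.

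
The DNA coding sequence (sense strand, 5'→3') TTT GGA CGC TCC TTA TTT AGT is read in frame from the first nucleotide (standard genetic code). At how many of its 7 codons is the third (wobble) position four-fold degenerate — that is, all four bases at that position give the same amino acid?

Codon 1 TTT (Phe): third position 2-fold.
Codon 2 GGA (Gly): third position 4-fold.
Codon 3 CGC (Arg): third position 4-fold.
Codon 4 TCC (Ser): third position 4-fold.
Codon 5 TTA (Leu): third position 2-fold.
Codon 6 TTT (Phe): third position 2-fold.
Codon 7 AGT (Ser): third position 2-fold.
Four-fold degenerate third positions: 3.

3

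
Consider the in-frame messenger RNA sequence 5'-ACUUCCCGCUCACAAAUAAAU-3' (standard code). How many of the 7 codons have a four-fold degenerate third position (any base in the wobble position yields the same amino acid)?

4

Codon 1 ACU (Thr): third position 4-fold.
Codon 2 UCC (Ser): third position 4-fold.
Codon 3 CGC (Arg): third position 4-fold.
Codon 4 UCA (Ser): third position 4-fold.
Codon 5 CAA (Gln): third position 2-fold.
Codon 6 AUA (Ile): third position 3-fold.
Codon 7 AAU (Asn): third position 2-fold.
Four-fold degenerate third positions: 4.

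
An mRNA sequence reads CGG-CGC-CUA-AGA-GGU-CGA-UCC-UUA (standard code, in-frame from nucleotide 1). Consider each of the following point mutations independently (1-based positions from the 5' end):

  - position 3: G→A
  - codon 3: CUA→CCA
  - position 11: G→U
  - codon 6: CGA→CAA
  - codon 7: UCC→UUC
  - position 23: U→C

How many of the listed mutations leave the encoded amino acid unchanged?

1

Codon 1: CGG (Arg) → CGA (Arg) — synonymous.
Codon 3: CUA (Leu) → CCA (Pro) — missense.
Codon 4: AGA (Arg) → AUA (Ile) — missense.
Codon 6: CGA (Arg) → CAA (Gln) — missense.
Codon 7: UCC (Ser) → UUC (Phe) — missense.
Codon 8: UUA (Leu) → UCA (Ser) — missense.
Synonymous: 1 of 6.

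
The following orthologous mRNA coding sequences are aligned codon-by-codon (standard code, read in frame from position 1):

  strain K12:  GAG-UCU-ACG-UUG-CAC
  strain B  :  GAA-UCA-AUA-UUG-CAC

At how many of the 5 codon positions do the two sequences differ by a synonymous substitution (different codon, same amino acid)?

Codon 1: GAG Glu / GAA Glu — synonymous.
Codon 2: UCU Ser / UCA Ser — synonymous.
Codon 3: ACG Thr / AUA Ile — nonsynonymous.
Codon 4: UUG Leu / UUG Leu — identical.
Codon 5: CAC His / CAC His — identical.
Synonymous differences: 2.

2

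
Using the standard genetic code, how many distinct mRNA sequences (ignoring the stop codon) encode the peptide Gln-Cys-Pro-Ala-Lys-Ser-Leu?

Gln: 2 codons.
Cys: 2 codons.
Pro: 4 codons.
Ala: 4 codons.
Lys: 2 codons.
Ser: 6 codons.
Leu: 6 codons.
2 × 2 × 4 × 4 × 2 × 6 × 6 = 4608.

4608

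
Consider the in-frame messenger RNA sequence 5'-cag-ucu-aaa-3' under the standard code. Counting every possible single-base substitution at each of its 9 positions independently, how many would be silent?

Codon 1 (CAG, Gln): 1 synonymous substitution.
Codon 2 (UCU, Ser): 3 synonymous substitutions.
Codon 3 (AAA, Lys): 1 synonymous substitution.
Total: 1 + 3 + 1 = 5.

5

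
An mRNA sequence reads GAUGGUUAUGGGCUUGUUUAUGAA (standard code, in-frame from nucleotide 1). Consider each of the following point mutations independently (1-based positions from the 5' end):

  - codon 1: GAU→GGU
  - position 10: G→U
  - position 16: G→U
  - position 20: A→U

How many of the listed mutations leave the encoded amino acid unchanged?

Codon 1: GAU (Asp) → GGU (Gly) — missense.
Codon 4: GGG (Gly) → UGG (Trp) — missense.
Codon 6: GUU (Val) → UUU (Phe) — missense.
Codon 7: UAU (Tyr) → UUU (Phe) — missense.
Synonymous: 0 of 4.

0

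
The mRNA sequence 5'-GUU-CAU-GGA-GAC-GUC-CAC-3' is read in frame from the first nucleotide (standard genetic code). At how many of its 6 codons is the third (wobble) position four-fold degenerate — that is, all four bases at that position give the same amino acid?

3

Codon 1 GUU (Val): third position 4-fold.
Codon 2 CAU (His): third position 2-fold.
Codon 3 GGA (Gly): third position 4-fold.
Codon 4 GAC (Asp): third position 2-fold.
Codon 5 GUC (Val): third position 4-fold.
Codon 6 CAC (His): third position 2-fold.
Four-fold degenerate third positions: 3.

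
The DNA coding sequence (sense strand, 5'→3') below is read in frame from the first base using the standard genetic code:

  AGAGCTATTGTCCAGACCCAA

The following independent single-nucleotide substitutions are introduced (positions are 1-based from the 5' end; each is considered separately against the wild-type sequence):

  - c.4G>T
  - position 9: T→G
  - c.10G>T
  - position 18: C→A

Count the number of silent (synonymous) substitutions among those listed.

1

Codon 2: GCT (Ala) → TCT (Ser) — missense.
Codon 3: ATT (Ile) → ATG (Met) — missense.
Codon 4: GTC (Val) → TTC (Phe) — missense.
Codon 6: ACC (Thr) → ACA (Thr) — synonymous.
Synonymous: 1 of 4.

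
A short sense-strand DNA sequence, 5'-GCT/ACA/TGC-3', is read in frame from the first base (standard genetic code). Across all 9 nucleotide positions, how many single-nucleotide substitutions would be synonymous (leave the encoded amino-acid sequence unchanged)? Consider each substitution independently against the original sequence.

Codon 1 (GCT, Ala): 3 synonymous substitutions.
Codon 2 (ACA, Thr): 3 synonymous substitutions.
Codon 3 (TGC, Cys): 1 synonymous substitution.
Total: 3 + 3 + 1 = 7.

7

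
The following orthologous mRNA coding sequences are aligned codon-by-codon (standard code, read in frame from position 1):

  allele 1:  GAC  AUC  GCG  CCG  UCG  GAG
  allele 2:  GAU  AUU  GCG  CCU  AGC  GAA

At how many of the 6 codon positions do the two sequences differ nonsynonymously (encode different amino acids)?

0

Codon 1: GAC Asp / GAU Asp — synonymous.
Codon 2: AUC Ile / AUU Ile — synonymous.
Codon 3: GCG Ala / GCG Ala — identical.
Codon 4: CCG Pro / CCU Pro — synonymous.
Codon 5: UCG Ser / AGC Ser — synonymous.
Codon 6: GAG Glu / GAA Glu — synonymous.
Nonsynonymous differences: 0.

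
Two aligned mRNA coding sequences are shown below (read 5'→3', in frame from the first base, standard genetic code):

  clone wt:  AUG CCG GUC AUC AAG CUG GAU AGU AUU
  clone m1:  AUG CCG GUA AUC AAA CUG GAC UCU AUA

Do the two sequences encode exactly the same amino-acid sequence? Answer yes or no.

Codon 1: AUG Met / AUG Met — identical.
Codon 2: CCG Pro / CCG Pro — identical.
Codon 3: GUC Val / GUA Val — synonymous.
Codon 4: AUC Ile / AUC Ile — identical.
Codon 5: AAG Lys / AAA Lys — synonymous.
Codon 6: CUG Leu / CUG Leu — identical.
Codon 7: GAU Asp / GAC Asp — synonymous.
Codon 8: AGU Ser / UCU Ser — synonymous.
Codon 9: AUU Ile / AUA Ile — synonymous.
Nonsynonymous differences: 0 → same protein.

yes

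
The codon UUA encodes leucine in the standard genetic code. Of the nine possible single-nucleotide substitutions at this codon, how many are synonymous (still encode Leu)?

2

Position 1: CUA → 1 synonymous.
Position 2: none → 0 synonymous.
Position 3: UUG → 1 synonymous.
Total: 1 + 0 + 1 = 2.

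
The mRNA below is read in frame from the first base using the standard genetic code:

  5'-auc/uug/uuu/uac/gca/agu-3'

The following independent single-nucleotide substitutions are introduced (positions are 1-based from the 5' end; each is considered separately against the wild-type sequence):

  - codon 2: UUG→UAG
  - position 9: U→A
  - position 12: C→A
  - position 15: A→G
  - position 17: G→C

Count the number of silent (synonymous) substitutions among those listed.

1

Codon 2: UUG (Leu) → UAG (Stop) — nonsense.
Codon 3: UUU (Phe) → UUA (Leu) — missense.
Codon 4: UAC (Tyr) → UAA (Stop) — nonsense.
Codon 5: GCA (Ala) → GCG (Ala) — synonymous.
Codon 6: AGU (Ser) → ACU (Thr) — missense.
Synonymous: 1 of 5.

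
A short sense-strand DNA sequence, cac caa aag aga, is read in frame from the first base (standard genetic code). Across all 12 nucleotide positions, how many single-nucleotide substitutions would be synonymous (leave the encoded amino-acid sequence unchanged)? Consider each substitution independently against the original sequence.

Codon 1 (CAC, His): 1 synonymous substitution.
Codon 2 (CAA, Gln): 1 synonymous substitution.
Codon 3 (AAG, Lys): 1 synonymous substitution.
Codon 4 (AGA, Arg): 2 synonymous substitutions.
Total: 1 + 1 + 1 + 2 = 5.

5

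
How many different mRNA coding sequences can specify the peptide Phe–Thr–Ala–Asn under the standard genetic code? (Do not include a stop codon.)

64

Phe: 2 codons.
Thr: 4 codons.
Ala: 4 codons.
Asn: 2 codons.
2 × 4 × 4 × 2 = 64.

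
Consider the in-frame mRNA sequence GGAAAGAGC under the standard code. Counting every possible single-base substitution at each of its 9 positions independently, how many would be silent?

Codon 1 (GGA, Gly): 3 synonymous substitutions.
Codon 2 (AAG, Lys): 1 synonymous substitution.
Codon 3 (AGC, Ser): 1 synonymous substitution.
Total: 3 + 1 + 1 = 5.

5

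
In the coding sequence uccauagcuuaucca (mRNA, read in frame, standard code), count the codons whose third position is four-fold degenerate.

3

Codon 1 UCC (Ser): third position 4-fold.
Codon 2 AUA (Ile): third position 3-fold.
Codon 3 GCU (Ala): third position 4-fold.
Codon 4 UAU (Tyr): third position 2-fold.
Codon 5 CCA (Pro): third position 4-fold.
Four-fold degenerate third positions: 3.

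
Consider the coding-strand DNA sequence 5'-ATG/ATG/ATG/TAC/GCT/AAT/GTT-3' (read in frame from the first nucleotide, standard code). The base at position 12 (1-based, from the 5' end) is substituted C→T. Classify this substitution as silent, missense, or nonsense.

silent

Position 12 falls in codon 4: TAC → Tyr.
After the substitution the codon is TAT → Tyr.
Both encode Tyr, so the change is synonymous.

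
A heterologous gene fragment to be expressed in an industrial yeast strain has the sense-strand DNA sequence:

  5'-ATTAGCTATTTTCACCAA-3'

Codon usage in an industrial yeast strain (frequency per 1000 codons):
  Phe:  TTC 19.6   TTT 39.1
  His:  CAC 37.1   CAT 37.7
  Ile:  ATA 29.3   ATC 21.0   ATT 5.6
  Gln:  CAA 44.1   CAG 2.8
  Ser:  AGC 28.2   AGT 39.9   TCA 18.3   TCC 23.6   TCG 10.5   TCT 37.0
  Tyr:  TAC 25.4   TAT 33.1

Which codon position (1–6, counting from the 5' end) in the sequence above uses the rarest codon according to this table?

1

Codon 1 ATT (Ile): 5.6 per 1000.
Codon 2 AGC (Ser): 28.2 per 1000.
Codon 3 TAT (Tyr): 33.1 per 1000.
Codon 4 TTT (Phe): 39.1 per 1000.
Codon 5 CAC (His): 37.1 per 1000.
Codon 6 CAA (Gln): 44.1 per 1000.
Lowest frequency is 5.6 at codon 1.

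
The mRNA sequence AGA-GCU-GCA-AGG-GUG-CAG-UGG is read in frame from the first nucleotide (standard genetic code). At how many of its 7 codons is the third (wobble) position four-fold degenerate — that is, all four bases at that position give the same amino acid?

Codon 1 AGA (Arg): third position 2-fold.
Codon 2 GCU (Ala): third position 4-fold.
Codon 3 GCA (Ala): third position 4-fold.
Codon 4 AGG (Arg): third position 2-fold.
Codon 5 GUG (Val): third position 4-fold.
Codon 6 CAG (Gln): third position 2-fold.
Codon 7 UGG (Trp): third position 1-fold.
Four-fold degenerate third positions: 3.

3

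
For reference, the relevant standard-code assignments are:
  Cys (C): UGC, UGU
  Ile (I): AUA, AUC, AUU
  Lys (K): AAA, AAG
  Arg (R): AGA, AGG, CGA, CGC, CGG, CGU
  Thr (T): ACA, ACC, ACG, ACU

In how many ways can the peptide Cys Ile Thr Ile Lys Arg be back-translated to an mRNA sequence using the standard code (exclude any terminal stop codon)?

Cys: 2 codons.
Ile: 3 codons.
Thr: 4 codons.
Ile: 3 codons.
Lys: 2 codons.
Arg: 6 codons.
2 × 3 × 4 × 3 × 2 × 6 = 864.

864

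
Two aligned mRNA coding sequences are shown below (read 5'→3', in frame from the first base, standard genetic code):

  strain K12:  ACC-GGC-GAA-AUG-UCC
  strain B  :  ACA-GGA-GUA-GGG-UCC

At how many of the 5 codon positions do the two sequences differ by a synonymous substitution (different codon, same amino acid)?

2

Codon 1: ACC Thr / ACA Thr — synonymous.
Codon 2: GGC Gly / GGA Gly — synonymous.
Codon 3: GAA Glu / GUA Val — nonsynonymous.
Codon 4: AUG Met / GGG Gly — nonsynonymous.
Codon 5: UCC Ser / UCC Ser — identical.
Synonymous differences: 2.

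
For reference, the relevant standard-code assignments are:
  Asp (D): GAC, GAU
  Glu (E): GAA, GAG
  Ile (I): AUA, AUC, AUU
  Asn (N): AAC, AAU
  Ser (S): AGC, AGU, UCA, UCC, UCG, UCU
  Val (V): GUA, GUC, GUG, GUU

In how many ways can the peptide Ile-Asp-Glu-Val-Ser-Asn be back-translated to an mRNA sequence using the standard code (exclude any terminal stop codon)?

576

Ile: 3 codons.
Asp: 2 codons.
Glu: 2 codons.
Val: 4 codons.
Ser: 6 codons.
Asn: 2 codons.
3 × 2 × 2 × 4 × 6 × 2 = 576.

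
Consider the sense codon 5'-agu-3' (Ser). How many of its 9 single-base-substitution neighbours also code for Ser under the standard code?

Position 1: none → 0 synonymous.
Position 2: none → 0 synonymous.
Position 3: AGC → 1 synonymous.
Total: 0 + 0 + 1 = 1.

1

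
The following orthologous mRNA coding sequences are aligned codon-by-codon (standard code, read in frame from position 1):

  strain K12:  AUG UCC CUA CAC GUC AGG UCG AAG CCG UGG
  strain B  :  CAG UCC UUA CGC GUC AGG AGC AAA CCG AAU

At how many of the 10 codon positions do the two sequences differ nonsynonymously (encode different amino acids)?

Codon 1: AUG Met / CAG Gln — nonsynonymous.
Codon 2: UCC Ser / UCC Ser — identical.
Codon 3: CUA Leu / UUA Leu — synonymous.
Codon 4: CAC His / CGC Arg — nonsynonymous.
Codon 5: GUC Val / GUC Val — identical.
Codon 6: AGG Arg / AGG Arg — identical.
Codon 7: UCG Ser / AGC Ser — synonymous.
Codon 8: AAG Lys / AAA Lys — synonymous.
Codon 9: CCG Pro / CCG Pro — identical.
Codon 10: UGG Trp / AAU Asn — nonsynonymous.
Nonsynonymous differences: 3.

3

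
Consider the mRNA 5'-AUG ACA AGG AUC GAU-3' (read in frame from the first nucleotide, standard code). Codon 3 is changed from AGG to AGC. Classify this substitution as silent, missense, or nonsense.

Position 9 falls in codon 3: AGG → Arg.
After the substitution the codon is AGC → Ser.
Arg ≠ Ser, so this is a missense mutation.

missense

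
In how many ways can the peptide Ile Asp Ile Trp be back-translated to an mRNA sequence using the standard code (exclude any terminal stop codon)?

18

Ile: 3 codons.
Asp: 2 codons.
Ile: 3 codons.
Trp: 1 codon.
3 × 2 × 3 × 1 = 18.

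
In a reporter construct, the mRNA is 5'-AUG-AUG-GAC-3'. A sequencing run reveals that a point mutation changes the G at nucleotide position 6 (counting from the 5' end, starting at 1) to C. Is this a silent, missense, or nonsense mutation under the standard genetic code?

missense

Position 6 falls in codon 2: AUG → Met.
After the substitution the codon is AUC → Ile.
Met ≠ Ile, so this is a missense mutation.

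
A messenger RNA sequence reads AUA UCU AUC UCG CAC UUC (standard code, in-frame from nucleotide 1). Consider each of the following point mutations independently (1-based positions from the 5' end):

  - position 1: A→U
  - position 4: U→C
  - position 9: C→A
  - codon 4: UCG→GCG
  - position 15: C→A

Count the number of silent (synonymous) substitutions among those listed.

Codon 1: AUA (Ile) → UUA (Leu) — missense.
Codon 2: UCU (Ser) → CCU (Pro) — missense.
Codon 3: AUC (Ile) → AUA (Ile) — synonymous.
Codon 4: UCG (Ser) → GCG (Ala) — missense.
Codon 5: CAC (His) → CAA (Gln) — missense.
Synonymous: 1 of 5.

1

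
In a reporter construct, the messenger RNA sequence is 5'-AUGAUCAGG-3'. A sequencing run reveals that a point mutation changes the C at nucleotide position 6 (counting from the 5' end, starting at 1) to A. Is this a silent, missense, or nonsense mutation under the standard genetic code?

silent

Position 6 falls in codon 2: AUC → Ile.
After the substitution the codon is AUA → Ile.
Both encode Ile, so the change is synonymous.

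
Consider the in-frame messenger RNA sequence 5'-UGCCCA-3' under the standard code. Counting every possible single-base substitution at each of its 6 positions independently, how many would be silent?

Codon 1 (UGC, Cys): 1 synonymous substitution.
Codon 2 (CCA, Pro): 3 synonymous substitutions.
Total: 1 + 3 = 4.

4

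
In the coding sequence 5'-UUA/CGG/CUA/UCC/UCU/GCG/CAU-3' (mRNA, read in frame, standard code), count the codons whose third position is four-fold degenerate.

5

Codon 1 UUA (Leu): third position 2-fold.
Codon 2 CGG (Arg): third position 4-fold.
Codon 3 CUA (Leu): third position 4-fold.
Codon 4 UCC (Ser): third position 4-fold.
Codon 5 UCU (Ser): third position 4-fold.
Codon 6 GCG (Ala): third position 4-fold.
Codon 7 CAU (His): third position 2-fold.
Four-fold degenerate third positions: 5.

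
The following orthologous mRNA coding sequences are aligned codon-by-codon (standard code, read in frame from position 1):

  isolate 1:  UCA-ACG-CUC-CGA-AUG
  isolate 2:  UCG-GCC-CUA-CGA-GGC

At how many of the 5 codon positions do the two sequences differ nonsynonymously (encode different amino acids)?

2

Codon 1: UCA Ser / UCG Ser — synonymous.
Codon 2: ACG Thr / GCC Ala — nonsynonymous.
Codon 3: CUC Leu / CUA Leu — synonymous.
Codon 4: CGA Arg / CGA Arg — identical.
Codon 5: AUG Met / GGC Gly — nonsynonymous.
Nonsynonymous differences: 2.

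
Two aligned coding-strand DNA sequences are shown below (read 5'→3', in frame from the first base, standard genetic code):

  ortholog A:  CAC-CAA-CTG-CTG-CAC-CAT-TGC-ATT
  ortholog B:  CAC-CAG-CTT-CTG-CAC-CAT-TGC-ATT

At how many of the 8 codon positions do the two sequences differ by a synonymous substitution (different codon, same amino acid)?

2

Codon 1: CAC His / CAC His — identical.
Codon 2: CAA Gln / CAG Gln — synonymous.
Codon 3: CTG Leu / CTT Leu — synonymous.
Codon 4: CTG Leu / CTG Leu — identical.
Codon 5: CAC His / CAC His — identical.
Codon 6: CAT His / CAT His — identical.
Codon 7: TGC Cys / TGC Cys — identical.
Codon 8: ATT Ile / ATT Ile — identical.
Synonymous differences: 2.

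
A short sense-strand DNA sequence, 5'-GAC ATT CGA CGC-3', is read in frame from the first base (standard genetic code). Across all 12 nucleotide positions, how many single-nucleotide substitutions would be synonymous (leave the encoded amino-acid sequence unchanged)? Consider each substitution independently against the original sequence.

Codon 1 (GAC, Asp): 1 synonymous substitution.
Codon 2 (ATT, Ile): 2 synonymous substitutions.
Codon 3 (CGA, Arg): 4 synonymous substitutions.
Codon 4 (CGC, Arg): 3 synonymous substitutions.
Total: 1 + 2 + 4 + 3 = 10.

10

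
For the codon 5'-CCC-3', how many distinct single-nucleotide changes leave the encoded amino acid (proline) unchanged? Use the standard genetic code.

Position 1: none → 0 synonymous.
Position 2: none → 0 synonymous.
Position 3: CCU, CCA, CCG → 3 synonymous.
Total: 0 + 0 + 3 = 3.

3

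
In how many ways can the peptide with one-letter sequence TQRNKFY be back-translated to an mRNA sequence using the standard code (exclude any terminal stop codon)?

Thr: 4 codons.
Gln: 2 codons.
Arg: 6 codons.
Asn: 2 codons.
Lys: 2 codons.
Phe: 2 codons.
Tyr: 2 codons.
4 × 2 × 6 × 2 × 2 × 2 × 2 = 768.

768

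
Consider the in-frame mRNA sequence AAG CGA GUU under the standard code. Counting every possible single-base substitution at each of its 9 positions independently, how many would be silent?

8

Codon 1 (AAG, Lys): 1 synonymous substitution.
Codon 2 (CGA, Arg): 4 synonymous substitutions.
Codon 3 (GUU, Val): 3 synonymous substitutions.
Total: 1 + 4 + 3 = 8.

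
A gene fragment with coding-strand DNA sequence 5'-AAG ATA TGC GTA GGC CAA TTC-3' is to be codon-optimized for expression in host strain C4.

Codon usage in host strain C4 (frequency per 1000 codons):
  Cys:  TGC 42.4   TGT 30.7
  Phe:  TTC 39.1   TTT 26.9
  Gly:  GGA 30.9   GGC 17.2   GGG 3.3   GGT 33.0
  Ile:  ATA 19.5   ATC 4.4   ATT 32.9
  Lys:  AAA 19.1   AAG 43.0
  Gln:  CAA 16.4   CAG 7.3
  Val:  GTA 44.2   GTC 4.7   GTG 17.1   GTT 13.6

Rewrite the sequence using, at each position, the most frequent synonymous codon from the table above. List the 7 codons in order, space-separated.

Codon 1 (Lys): best is AAG at 43.0.
Codon 2 (Ile): best is ATT at 32.9.
Codon 3 (Cys): best is TGC at 42.4.
Codon 4 (Val): best is GTA at 44.2.
Codon 5 (Gly): best is GGT at 33.0.
Codon 6 (Gln): best is CAA at 16.4.
Codon 7 (Phe): best is TTC at 39.1.

AAG ATT TGC GTA GGT CAA TTC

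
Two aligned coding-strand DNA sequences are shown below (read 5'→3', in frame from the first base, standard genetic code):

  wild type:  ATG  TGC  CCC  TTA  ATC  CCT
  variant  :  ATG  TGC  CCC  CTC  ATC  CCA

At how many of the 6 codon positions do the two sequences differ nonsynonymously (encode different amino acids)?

0

Codon 1: ATG Met / ATG Met — identical.
Codon 2: TGC Cys / TGC Cys — identical.
Codon 3: CCC Pro / CCC Pro — identical.
Codon 4: TTA Leu / CTC Leu — synonymous.
Codon 5: ATC Ile / ATC Ile — identical.
Codon 6: CCT Pro / CCA Pro — synonymous.
Nonsynonymous differences: 0.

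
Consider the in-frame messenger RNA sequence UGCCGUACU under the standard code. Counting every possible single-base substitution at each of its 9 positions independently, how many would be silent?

7

Codon 1 (UGC, Cys): 1 synonymous substitution.
Codon 2 (CGU, Arg): 3 synonymous substitutions.
Codon 3 (ACU, Thr): 3 synonymous substitutions.
Total: 1 + 3 + 3 = 7.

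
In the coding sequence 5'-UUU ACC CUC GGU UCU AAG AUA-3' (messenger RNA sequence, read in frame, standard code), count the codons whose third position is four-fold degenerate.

Codon 1 UUU (Phe): third position 2-fold.
Codon 2 ACC (Thr): third position 4-fold.
Codon 3 CUC (Leu): third position 4-fold.
Codon 4 GGU (Gly): third position 4-fold.
Codon 5 UCU (Ser): third position 4-fold.
Codon 6 AAG (Lys): third position 2-fold.
Codon 7 AUA (Ile): third position 3-fold.
Four-fold degenerate third positions: 4.

4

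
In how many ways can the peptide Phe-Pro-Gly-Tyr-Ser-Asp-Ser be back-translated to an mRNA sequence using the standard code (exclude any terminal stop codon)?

4608

Phe: 2 codons.
Pro: 4 codons.
Gly: 4 codons.
Tyr: 2 codons.
Ser: 6 codons.
Asp: 2 codons.
Ser: 6 codons.
2 × 4 × 4 × 2 × 6 × 2 × 6 = 4608.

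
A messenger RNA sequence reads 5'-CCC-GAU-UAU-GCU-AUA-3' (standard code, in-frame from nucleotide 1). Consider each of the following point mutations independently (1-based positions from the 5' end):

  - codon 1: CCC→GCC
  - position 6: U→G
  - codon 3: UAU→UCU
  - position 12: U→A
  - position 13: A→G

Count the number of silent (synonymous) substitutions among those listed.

Codon 1: CCC (Pro) → GCC (Ala) — missense.
Codon 2: GAU (Asp) → GAG (Glu) — missense.
Codon 3: UAU (Tyr) → UCU (Ser) — missense.
Codon 4: GCU (Ala) → GCA (Ala) — synonymous.
Codon 5: AUA (Ile) → GUA (Val) — missense.
Synonymous: 1 of 5.

1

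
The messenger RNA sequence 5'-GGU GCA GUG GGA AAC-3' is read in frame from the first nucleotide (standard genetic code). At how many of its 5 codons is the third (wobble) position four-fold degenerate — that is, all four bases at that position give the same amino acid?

4

Codon 1 GGU (Gly): third position 4-fold.
Codon 2 GCA (Ala): third position 4-fold.
Codon 3 GUG (Val): third position 4-fold.
Codon 4 GGA (Gly): third position 4-fold.
Codon 5 AAC (Asn): third position 2-fold.
Four-fold degenerate third positions: 4.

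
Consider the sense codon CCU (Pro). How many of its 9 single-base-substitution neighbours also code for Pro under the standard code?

3

Position 1: none → 0 synonymous.
Position 2: none → 0 synonymous.
Position 3: CCC, CCA, CCG → 3 synonymous.
Total: 0 + 0 + 3 = 3.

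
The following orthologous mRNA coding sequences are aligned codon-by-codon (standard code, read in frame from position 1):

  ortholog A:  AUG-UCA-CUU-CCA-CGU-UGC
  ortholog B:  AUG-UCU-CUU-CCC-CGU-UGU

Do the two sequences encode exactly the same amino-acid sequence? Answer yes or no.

yes

Codon 1: AUG Met / AUG Met — identical.
Codon 2: UCA Ser / UCU Ser — synonymous.
Codon 3: CUU Leu / CUU Leu — identical.
Codon 4: CCA Pro / CCC Pro — synonymous.
Codon 5: CGU Arg / CGU Arg — identical.
Codon 6: UGC Cys / UGU Cys — synonymous.
Nonsynonymous differences: 0 → same protein.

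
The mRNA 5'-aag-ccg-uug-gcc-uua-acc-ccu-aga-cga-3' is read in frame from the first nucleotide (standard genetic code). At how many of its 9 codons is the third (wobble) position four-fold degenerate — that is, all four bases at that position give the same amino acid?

Codon 1 AAG (Lys): third position 2-fold.
Codon 2 CCG (Pro): third position 4-fold.
Codon 3 UUG (Leu): third position 2-fold.
Codon 4 GCC (Ala): third position 4-fold.
Codon 5 UUA (Leu): third position 2-fold.
Codon 6 ACC (Thr): third position 4-fold.
Codon 7 CCU (Pro): third position 4-fold.
Codon 8 AGA (Arg): third position 2-fold.
Codon 9 CGA (Arg): third position 4-fold.
Four-fold degenerate third positions: 5.

5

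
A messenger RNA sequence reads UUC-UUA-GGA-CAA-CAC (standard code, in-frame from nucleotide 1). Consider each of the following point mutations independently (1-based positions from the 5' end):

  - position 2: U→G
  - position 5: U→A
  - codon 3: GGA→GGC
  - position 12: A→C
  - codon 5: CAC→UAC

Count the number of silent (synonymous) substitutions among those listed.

Codon 1: UUC (Phe) → UGC (Cys) — missense.
Codon 2: UUA (Leu) → UAA (Stop) — nonsense.
Codon 3: GGA (Gly) → GGC (Gly) — synonymous.
Codon 4: CAA (Gln) → CAC (His) — missense.
Codon 5: CAC (His) → UAC (Tyr) — missense.
Synonymous: 1 of 5.

1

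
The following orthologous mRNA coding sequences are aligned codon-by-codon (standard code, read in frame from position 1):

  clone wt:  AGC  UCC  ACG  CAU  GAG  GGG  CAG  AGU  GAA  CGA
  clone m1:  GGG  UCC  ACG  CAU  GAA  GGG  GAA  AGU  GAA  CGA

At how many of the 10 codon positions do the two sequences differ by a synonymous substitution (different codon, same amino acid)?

1

Codon 1: AGC Ser / GGG Gly — nonsynonymous.
Codon 2: UCC Ser / UCC Ser — identical.
Codon 3: ACG Thr / ACG Thr — identical.
Codon 4: CAU His / CAU His — identical.
Codon 5: GAG Glu / GAA Glu — synonymous.
Codon 6: GGG Gly / GGG Gly — identical.
Codon 7: CAG Gln / GAA Glu — nonsynonymous.
Codon 8: AGU Ser / AGU Ser — identical.
Codon 9: GAA Glu / GAA Glu — identical.
Codon 10: CGA Arg / CGA Arg — identical.
Synonymous differences: 1.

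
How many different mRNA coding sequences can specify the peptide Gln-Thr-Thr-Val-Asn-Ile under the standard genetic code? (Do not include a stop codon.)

Gln: 2 codons.
Thr: 4 codons.
Thr: 4 codons.
Val: 4 codons.
Asn: 2 codons.
Ile: 3 codons.
2 × 4 × 4 × 4 × 2 × 3 = 768.

768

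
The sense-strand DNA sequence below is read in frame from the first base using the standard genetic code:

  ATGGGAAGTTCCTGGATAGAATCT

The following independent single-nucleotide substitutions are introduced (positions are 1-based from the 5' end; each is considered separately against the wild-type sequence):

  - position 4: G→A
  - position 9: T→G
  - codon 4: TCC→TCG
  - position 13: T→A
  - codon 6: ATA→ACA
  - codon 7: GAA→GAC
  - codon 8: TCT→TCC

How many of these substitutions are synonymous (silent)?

2

Codon 2: GGA (Gly) → AGA (Arg) — missense.
Codon 3: AGT (Ser) → AGG (Arg) — missense.
Codon 4: TCC (Ser) → TCG (Ser) — synonymous.
Codon 5: TGG (Trp) → AGG (Arg) — missense.
Codon 6: ATA (Ile) → ACA (Thr) — missense.
Codon 7: GAA (Glu) → GAC (Asp) — missense.
Codon 8: TCT (Ser) → TCC (Ser) — synonymous.
Synonymous: 2 of 7.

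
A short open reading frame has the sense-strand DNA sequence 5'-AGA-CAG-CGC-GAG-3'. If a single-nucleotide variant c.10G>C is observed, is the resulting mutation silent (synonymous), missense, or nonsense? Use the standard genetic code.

missense

Position 10 falls in codon 4: GAG → Glu.
After the substitution the codon is CAG → Gln.
Glu ≠ Gln, so this is a missense mutation.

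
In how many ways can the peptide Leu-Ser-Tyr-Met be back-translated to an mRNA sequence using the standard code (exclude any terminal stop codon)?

Leu: 6 codons.
Ser: 6 codons.
Tyr: 2 codons.
Met: 1 codon.
6 × 6 × 2 × 1 = 72.

72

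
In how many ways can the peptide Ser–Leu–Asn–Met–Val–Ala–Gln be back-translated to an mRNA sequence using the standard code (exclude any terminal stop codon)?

Ser: 6 codons.
Leu: 6 codons.
Asn: 2 codons.
Met: 1 codon.
Val: 4 codons.
Ala: 4 codons.
Gln: 2 codons.
6 × 6 × 2 × 1 × 4 × 4 × 2 = 2304.

2304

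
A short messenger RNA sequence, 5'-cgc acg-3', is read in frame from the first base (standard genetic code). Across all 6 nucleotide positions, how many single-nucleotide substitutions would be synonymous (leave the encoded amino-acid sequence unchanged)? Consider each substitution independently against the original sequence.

Codon 1 (CGC, Arg): 3 synonymous substitutions.
Codon 2 (ACG, Thr): 3 synonymous substitutions.
Total: 3 + 3 = 6.

6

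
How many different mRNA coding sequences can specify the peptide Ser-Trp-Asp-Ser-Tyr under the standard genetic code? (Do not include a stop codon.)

144

Ser: 6 codons.
Trp: 1 codon.
Asp: 2 codons.
Ser: 6 codons.
Tyr: 2 codons.
6 × 1 × 2 × 6 × 2 = 144.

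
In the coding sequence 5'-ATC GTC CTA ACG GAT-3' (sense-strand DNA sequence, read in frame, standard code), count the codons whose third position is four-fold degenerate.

Codon 1 ATC (Ile): third position 3-fold.
Codon 2 GTC (Val): third position 4-fold.
Codon 3 CTA (Leu): third position 4-fold.
Codon 4 ACG (Thr): third position 4-fold.
Codon 5 GAT (Asp): third position 2-fold.
Four-fold degenerate third positions: 3.

3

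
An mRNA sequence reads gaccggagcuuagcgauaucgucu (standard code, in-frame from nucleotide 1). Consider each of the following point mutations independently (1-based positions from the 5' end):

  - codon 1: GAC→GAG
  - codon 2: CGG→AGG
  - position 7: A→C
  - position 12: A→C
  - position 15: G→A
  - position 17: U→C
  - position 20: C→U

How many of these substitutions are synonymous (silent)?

2

Codon 1: GAC (Asp) → GAG (Glu) — missense.
Codon 2: CGG (Arg) → AGG (Arg) — synonymous.
Codon 3: AGC (Ser) → CGC (Arg) — missense.
Codon 4: UUA (Leu) → UUC (Phe) — missense.
Codon 5: GCG (Ala) → GCA (Ala) — synonymous.
Codon 6: AUA (Ile) → ACA (Thr) — missense.
Codon 7: UCG (Ser) → UUG (Leu) — missense.
Synonymous: 2 of 7.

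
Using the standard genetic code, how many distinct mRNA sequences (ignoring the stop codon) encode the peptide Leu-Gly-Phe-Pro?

192

Leu: 6 codons.
Gly: 4 codons.
Phe: 2 codons.
Pro: 4 codons.
6 × 4 × 2 × 4 = 192.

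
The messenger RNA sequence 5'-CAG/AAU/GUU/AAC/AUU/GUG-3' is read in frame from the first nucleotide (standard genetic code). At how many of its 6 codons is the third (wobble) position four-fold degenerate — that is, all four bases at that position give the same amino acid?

2

Codon 1 CAG (Gln): third position 2-fold.
Codon 2 AAU (Asn): third position 2-fold.
Codon 3 GUU (Val): third position 4-fold.
Codon 4 AAC (Asn): third position 2-fold.
Codon 5 AUU (Ile): third position 3-fold.
Codon 6 GUG (Val): third position 4-fold.
Four-fold degenerate third positions: 2.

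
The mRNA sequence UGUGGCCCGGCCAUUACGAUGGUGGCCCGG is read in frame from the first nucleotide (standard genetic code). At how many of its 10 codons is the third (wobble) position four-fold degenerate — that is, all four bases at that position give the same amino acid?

Codon 1 UGU (Cys): third position 2-fold.
Codon 2 GGC (Gly): third position 4-fold.
Codon 3 CCG (Pro): third position 4-fold.
Codon 4 GCC (Ala): third position 4-fold.
Codon 5 AUU (Ile): third position 3-fold.
Codon 6 ACG (Thr): third position 4-fold.
Codon 7 AUG (Met): third position 1-fold.
Codon 8 GUG (Val): third position 4-fold.
Codon 9 GCC (Ala): third position 4-fold.
Codon 10 CGG (Arg): third position 4-fold.
Four-fold degenerate third positions: 7.

7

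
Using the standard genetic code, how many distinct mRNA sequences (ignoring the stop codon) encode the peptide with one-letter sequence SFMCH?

Ser: 6 codons.
Phe: 2 codons.
Met: 1 codon.
Cys: 2 codons.
His: 2 codons.
6 × 2 × 1 × 2 × 2 = 48.

48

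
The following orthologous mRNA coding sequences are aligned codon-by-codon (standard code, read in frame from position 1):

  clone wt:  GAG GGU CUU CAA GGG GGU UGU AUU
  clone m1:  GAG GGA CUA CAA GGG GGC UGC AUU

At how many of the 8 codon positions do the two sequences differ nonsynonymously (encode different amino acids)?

0

Codon 1: GAG Glu / GAG Glu — identical.
Codon 2: GGU Gly / GGA Gly — synonymous.
Codon 3: CUU Leu / CUA Leu — synonymous.
Codon 4: CAA Gln / CAA Gln — identical.
Codon 5: GGG Gly / GGG Gly — identical.
Codon 6: GGU Gly / GGC Gly — synonymous.
Codon 7: UGU Cys / UGC Cys — synonymous.
Codon 8: AUU Ile / AUU Ile — identical.
Nonsynonymous differences: 0.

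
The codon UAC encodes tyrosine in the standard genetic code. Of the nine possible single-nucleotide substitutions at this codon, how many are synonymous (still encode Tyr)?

Position 1: none → 0 synonymous.
Position 2: none → 0 synonymous.
Position 3: UAU → 1 synonymous.
Total: 0 + 0 + 1 = 1.

1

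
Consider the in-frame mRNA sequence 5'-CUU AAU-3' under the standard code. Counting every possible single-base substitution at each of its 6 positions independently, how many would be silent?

4

Codon 1 (CUU, Leu): 3 synonymous substitutions.
Codon 2 (AAU, Asn): 1 synonymous substitution.
Total: 3 + 1 = 4.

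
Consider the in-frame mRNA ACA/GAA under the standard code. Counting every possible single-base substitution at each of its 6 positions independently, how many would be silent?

Codon 1 (ACA, Thr): 3 synonymous substitutions.
Codon 2 (GAA, Glu): 1 synonymous substitution.
Total: 3 + 1 = 4.

4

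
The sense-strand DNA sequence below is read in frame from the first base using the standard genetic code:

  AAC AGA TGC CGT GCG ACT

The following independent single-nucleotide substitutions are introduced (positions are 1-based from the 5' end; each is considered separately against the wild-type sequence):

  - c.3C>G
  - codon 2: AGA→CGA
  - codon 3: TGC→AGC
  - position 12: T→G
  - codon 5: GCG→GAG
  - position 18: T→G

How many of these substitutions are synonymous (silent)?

3

Codon 1: AAC (Asn) → AAG (Lys) — missense.
Codon 2: AGA (Arg) → CGA (Arg) — synonymous.
Codon 3: TGC (Cys) → AGC (Ser) — missense.
Codon 4: CGT (Arg) → CGG (Arg) — synonymous.
Codon 5: GCG (Ala) → GAG (Glu) — missense.
Codon 6: ACT (Thr) → ACG (Thr) — synonymous.
Synonymous: 3 of 6.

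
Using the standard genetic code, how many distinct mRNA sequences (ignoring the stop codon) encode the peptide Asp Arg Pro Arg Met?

Asp: 2 codons.
Arg: 6 codons.
Pro: 4 codons.
Arg: 6 codons.
Met: 1 codon.
2 × 6 × 4 × 6 × 1 = 288.

288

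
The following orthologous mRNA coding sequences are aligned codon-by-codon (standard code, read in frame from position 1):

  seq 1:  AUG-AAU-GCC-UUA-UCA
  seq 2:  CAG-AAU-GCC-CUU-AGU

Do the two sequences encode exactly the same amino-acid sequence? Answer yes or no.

no

Codon 1: AUG Met / CAG Gln — nonsynonymous.
Codon 2: AAU Asn / AAU Asn — identical.
Codon 3: GCC Ala / GCC Ala — identical.
Codon 4: UUA Leu / CUU Leu — synonymous.
Codon 5: UCA Ser / AGU Ser — synonymous.
Nonsynonymous differences: 1 → different protein.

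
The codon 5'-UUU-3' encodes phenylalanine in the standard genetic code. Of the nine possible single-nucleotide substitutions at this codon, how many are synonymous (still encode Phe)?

1

Position 1: none → 0 synonymous.
Position 2: none → 0 synonymous.
Position 3: UUC → 1 synonymous.
Total: 0 + 0 + 1 = 1.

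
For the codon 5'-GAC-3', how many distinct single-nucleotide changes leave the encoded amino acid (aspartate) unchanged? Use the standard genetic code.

Position 1: none → 0 synonymous.
Position 2: none → 0 synonymous.
Position 3: GAU → 1 synonymous.
Total: 0 + 0 + 1 = 1.

1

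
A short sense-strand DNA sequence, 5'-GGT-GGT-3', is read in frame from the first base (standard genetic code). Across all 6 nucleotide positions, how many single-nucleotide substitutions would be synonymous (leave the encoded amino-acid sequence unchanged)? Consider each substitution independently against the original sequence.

6

Codon 1 (GGT, Gly): 3 synonymous substitutions.
Codon 2 (GGT, Gly): 3 synonymous substitutions.
Total: 3 + 3 = 6.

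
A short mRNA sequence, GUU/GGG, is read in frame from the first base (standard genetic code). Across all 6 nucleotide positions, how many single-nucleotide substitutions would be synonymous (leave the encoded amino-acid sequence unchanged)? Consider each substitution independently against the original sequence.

6

Codon 1 (GUU, Val): 3 synonymous substitutions.
Codon 2 (GGG, Gly): 3 synonymous substitutions.
Total: 3 + 3 = 6.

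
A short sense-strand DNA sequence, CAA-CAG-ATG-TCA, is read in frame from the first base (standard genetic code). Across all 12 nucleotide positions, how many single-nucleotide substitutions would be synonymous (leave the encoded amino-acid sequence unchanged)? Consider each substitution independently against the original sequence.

Codon 1 (CAA, Gln): 1 synonymous substitution.
Codon 2 (CAG, Gln): 1 synonymous substitution.
Codon 3 (ATG, Met): 0 synonymous substitutions.
Codon 4 (TCA, Ser): 3 synonymous substitutions.
Total: 1 + 1 + 0 + 3 = 5.

5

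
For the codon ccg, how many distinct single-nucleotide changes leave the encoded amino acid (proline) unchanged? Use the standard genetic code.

Position 1: none → 0 synonymous.
Position 2: none → 0 synonymous.
Position 3: CCU, CCC, CCA → 3 synonymous.
Total: 0 + 0 + 3 = 3.

3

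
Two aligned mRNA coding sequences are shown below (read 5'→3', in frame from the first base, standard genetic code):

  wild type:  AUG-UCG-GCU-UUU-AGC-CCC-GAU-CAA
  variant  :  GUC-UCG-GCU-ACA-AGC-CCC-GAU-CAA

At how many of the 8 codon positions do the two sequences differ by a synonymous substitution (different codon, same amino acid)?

Codon 1: AUG Met / GUC Val — nonsynonymous.
Codon 2: UCG Ser / UCG Ser — identical.
Codon 3: GCU Ala / GCU Ala — identical.
Codon 4: UUU Phe / ACA Thr — nonsynonymous.
Codon 5: AGC Ser / AGC Ser — identical.
Codon 6: CCC Pro / CCC Pro — identical.
Codon 7: GAU Asp / GAU Asp — identical.
Codon 8: CAA Gln / CAA Gln — identical.
Synonymous differences: 0.

0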